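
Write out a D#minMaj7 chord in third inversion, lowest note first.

C## – D# – F# – A#

In root position, D#minMaj7 is D#–F#–A#–C##.
Third inversion puts the seventh (C##) in the bass.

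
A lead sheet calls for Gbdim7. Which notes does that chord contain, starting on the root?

Gbdim7 is a diminished seventh built on G♭.
- root: G♭
- minor 3rd: B𝄫
- diminished 5th: D𝄫
- diminished 7th: F𝄫

G♭ – B𝄫 – D𝄫 – F𝄫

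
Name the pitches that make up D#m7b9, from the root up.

D#m7b9: minor seventh flat nine on D#.
root → D#
3rd (minor 3rd) → F#
5th (perfect 5th) → A#
7th (minor 7th) → C#
9th (minor 9th) → E

D#, F#, A#, C#, E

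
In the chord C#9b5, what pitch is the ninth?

C#9b5 is built on C#; its 9th is a major 9th above the root.
A second above C uses the letter D, and the major 9th above C# is D#.

D#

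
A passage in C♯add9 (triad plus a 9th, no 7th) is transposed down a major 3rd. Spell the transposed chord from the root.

A major 3rd down from C♯ is A, so the new chord is A added-ninth.
Root: A
Major 3rd (3rd): C♯
Perfect 5th (5th): E
Major 9th (9th): B

A C♯ E B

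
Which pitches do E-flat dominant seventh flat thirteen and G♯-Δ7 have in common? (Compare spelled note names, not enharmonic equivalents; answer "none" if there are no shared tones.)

E-flat dominant seventh flat thirteen = Eb, G, Bb, Db, Cb.
G♯-Δ7 = G#, B, D#, F##.
Shared: none.

none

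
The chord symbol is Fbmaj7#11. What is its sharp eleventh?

Fbmaj7#11 is built on F♭; its 11th is an augmented 11th above the root.
A fourth above F uses the letter B, and the augmented 11th above F♭ is B♭.

B♭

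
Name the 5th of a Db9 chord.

A♭

Root of Db9 = D♭. The 5th is a perfect 5th: D♭ up a perfect 5th → A♭.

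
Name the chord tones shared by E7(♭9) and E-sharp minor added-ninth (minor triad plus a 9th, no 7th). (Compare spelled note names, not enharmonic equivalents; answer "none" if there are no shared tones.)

G#

E7(♭9): E G# B D F
E-sharp minor added-ninth: E# G# B# F##
Common to both → G#.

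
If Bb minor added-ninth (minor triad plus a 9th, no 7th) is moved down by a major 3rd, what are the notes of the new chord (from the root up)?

G-flat – B-double-flat – D-flat – A-flat

A major 3rd down from B-flat is G-flat, so the new chord is G-flat minor added-ninth.
Root: G-flat
Minor 3rd (3rd): B-double-flat
Perfect 5th (5th): D-flat
Major 9th (9th): A-flat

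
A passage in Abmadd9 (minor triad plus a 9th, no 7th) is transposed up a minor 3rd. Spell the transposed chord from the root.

Cb, Ebb, Gb, Db

Transposed root: Ab → Cb (minor 3rd up). So we spell Cb minor added-ninth:
root → Cb
3rd (minor 3rd) → Ebb
5th (perfect 5th) → Gb
9th (major 9th) → Db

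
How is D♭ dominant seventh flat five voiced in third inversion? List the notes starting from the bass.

C-flat – D-flat – F – A-double-flat

In root position, D♭ dominant seventh flat five is D-flat–F–A-double-flat–C-flat.
Third inversion puts the seventh (C-flat) in the bass.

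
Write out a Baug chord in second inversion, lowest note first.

F## B D#

In root position, Baug is B–D#–F##.
Second inversion puts the fifth (F##) in the bass.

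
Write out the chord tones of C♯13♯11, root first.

C♯, E♯, G♯, B, D♯, F𝄪, A♯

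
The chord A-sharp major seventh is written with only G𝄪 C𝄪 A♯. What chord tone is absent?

E♯

The full A-sharp major seventh chord is A♯, C𝄪, E♯, G𝄪.
Comparing with the voicing, the perfect 5th (5th) — E♯ — is absent.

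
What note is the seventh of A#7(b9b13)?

G#

Root of A#7(b9b13) = A#. The 7th is a minor 7th: A# up a minor 7th → G#.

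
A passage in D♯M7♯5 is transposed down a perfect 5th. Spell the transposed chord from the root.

G# – B# – D## – F##

Transposed root: D# → G# (perfect 5th down). So we spell G# augmented major seventh:
- root: G#
- major 3rd: B#
- augmented 5th: D##
- major 7th: F##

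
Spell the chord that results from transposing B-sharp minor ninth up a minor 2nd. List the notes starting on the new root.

B-sharp up a minor 2nd → C-sharp. New chord: C-sharp minor ninth.
Root: C-sharp
Minor 3rd (3rd): E
Perfect 5th (5th): G-sharp
Minor 7th (7th): B
Major 9th (9th): D-sharp

C-sharp – E – G-sharp – B – D-sharp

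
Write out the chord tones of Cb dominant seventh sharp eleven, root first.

C-flat, E-flat, G-flat, B-double-flat, F

Root C-flat, quality dominant seventh sharp eleven:
- root: C-flat
- major 3rd: E-flat
- perfect 5th: G-flat
- minor 7th: B-double-flat
- augmented 11th: F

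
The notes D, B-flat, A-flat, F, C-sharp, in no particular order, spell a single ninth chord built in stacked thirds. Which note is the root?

Stacking in thirds gives B-flat – D – F – A-flat – C-sharp, so B-flat is the root — B-flat dominant seventh sharp nine.

B-flat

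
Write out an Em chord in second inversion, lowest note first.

B – E – G

In root position, Em is E–G–B.
Second inversion puts the fifth (B) in the bass.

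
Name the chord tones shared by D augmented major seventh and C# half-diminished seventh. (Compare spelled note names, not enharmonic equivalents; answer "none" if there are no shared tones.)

C-sharp

D augmented major seventh: D F-sharp A-sharp C-sharp
C# half-diminished seventh: C-sharp E G B
Common to both → C-sharp.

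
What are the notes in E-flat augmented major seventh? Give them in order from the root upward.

Eb, G, B, D

Root Eb, quality augmented major seventh:
- root: Eb
- major 3rd: G
- augmented 5th: B
- major 7th: D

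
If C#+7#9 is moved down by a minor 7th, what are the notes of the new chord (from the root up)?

A minor 7th down from C# is D#, so the new chord is D# dominant seventh sharp nine sharp five.
root → D#
3rd (major 3rd) → F##
5th (augmented 5th) → A##
7th (minor 7th) → C#
9th (augmented 9th) → E##

D#, F##, A##, C#, E##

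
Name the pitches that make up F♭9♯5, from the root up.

Root Fb, quality dominant ninth sharp five:
root → Fb
3rd (major 3rd) → Ab
5th (augmented 5th) → C
7th (minor 7th) → Ebb
9th (major 9th) → Gb

Fb, Ab, C, Ebb, Gb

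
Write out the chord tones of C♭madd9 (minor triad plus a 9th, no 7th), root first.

C♭madd9: minor added-ninth on C♭.
C♭ — root
E𝄫 — minor 3rd
G♭ — perfect 5th
D♭ — major 9th

C♭, E𝄫, G♭, D♭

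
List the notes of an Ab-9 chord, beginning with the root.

Ab, Cb, Eb, Gb, Bb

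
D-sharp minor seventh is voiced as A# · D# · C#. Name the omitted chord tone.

D-sharp minor seventh = D#, F#, A#, C#. The voicing lacks the 3rd (minor 3rd), F#.

F#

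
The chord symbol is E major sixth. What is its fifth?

E major sixth is built on E; its 5th is a perfect 5th above the root.
A fifth above E uses the letter B, and the perfect 5th above E is B.

B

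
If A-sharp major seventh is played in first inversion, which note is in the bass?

C-double-sharp

A-sharp major seventh in root position is A-sharp–C-double-sharp–E-sharp–G-double-sharp.
First inversion places the third in the bass, which is C-double-sharp.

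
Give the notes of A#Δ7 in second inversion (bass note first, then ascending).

E# – G## – A# – C##

In root position, A#Δ7 is A#–C##–E#–G##.
Second inversion puts the fifth (E#) in the bass.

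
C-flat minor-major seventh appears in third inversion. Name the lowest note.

C-flat minor-major seventh in root position is C♭–E𝄫–G♭–B♭.
Third inversion places the seventh in the bass, which is B♭.

B♭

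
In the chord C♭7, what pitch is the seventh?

Bbb

Root of C♭7 = Cb. The 7th is a minor 7th: Cb up a minor 7th → Bbb.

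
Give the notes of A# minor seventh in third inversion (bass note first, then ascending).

G#, A#, C#, E#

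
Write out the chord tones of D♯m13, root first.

D#, F#, A#, C#, E#, G#, B#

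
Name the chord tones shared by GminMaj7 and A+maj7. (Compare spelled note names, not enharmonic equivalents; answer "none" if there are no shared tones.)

none

GminMaj7 = G, B♭, D, F♯.
A+maj7 = A, C♯, E♯, G♯.
Shared: none.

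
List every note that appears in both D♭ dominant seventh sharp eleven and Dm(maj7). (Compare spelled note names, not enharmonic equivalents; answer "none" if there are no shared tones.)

D♭ dominant seventh sharp eleven: Db F Ab Cb G
Dm(maj7): D F A C#
Common to both → F.

F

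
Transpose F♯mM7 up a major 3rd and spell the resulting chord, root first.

A#  C#  E#  G##

Transposed root: F# → A# (major 3rd up). So we spell A# minor-major seventh:
A# — root
C# — minor 3rd
E# — perfect 5th
G## — major 7th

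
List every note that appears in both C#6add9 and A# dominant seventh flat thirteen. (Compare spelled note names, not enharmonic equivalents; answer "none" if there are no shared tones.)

E# G# A#

C#6add9: C# E# G# A# D#
A# dominant seventh flat thirteen: A# C## E# G# F#
Common to both → E#, G#, A#.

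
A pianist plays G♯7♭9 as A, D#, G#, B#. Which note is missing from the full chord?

F#

G♯7♭9 = G#, B#, D#, F#, A. The voicing lacks the 7th (minor 7th), F#.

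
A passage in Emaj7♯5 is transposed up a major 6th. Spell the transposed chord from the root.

C# E# G## B#

A major 6th up from E is C#, so the new chord is C# augmented major seventh.
Root: C#
Major 3rd (3rd): E#
Augmented 5th (5th): G##
Major 7th (7th): B#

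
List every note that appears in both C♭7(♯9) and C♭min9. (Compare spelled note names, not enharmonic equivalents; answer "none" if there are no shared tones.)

Cb – Gb – Bbb

C♭7(♯9): Cb Eb Gb Bbb D
C♭min9: Cb Ebb Gb Bbb Db
Common to both → Cb, Gb, Bbb.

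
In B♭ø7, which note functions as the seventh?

Ab

B♭ø7 is built on Bb; its 7th is a minor 7th above the root.
A seventh above B uses the letter A, and the minor 7th above Bb is Ab.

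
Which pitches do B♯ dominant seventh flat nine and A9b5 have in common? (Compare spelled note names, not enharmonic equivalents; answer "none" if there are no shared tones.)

B♯ dominant seventh flat nine = B#, D##, F##, A#, C#.
A9b5 = A, C#, Eb, G, B.
Shared: C#.

C#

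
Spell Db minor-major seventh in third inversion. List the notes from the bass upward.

C Db Fb Ab

Db minor-major seventh = Db–Fb–Ab–C; third inversion → seventh (C) lowest.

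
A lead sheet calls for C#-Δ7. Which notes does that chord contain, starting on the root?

C#  E  G#  B#

Root C#, quality minor-major seventh:
- root: C#
- minor 3rd: E
- perfect 5th: G#
- major 7th: B#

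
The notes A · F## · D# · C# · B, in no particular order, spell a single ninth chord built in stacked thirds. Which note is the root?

B

Stacking in thirds gives B – D# – F## – A – C#, so B is the root — B dominant ninth sharp five.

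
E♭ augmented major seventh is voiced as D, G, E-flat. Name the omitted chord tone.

B

E♭ augmented major seventh = E-flat, G, B, D. The voicing lacks the 5th (augmented 5th), B.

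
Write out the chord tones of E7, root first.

Root E, quality dominant seventh:
Root: E
Major 3rd (3rd): G♯
Perfect 5th (5th): B
Minor 7th (7th): D

E – G♯ – B – D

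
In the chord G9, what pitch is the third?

G9 is built on G; its 3rd is a major 3rd above the root.
A third above G uses the letter B, and the major 3rd above G is B.

B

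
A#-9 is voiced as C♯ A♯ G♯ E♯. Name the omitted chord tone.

B♯

A#-9 = A♯, C♯, E♯, G♯, B♯. The voicing lacks the 9th (major 9th), B♯.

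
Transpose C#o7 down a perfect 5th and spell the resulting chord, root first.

A perfect 5th down from C# is F#, so the new chord is F# diminished seventh.
F# — root
A — minor 3rd
C — diminished 5th
Eb — diminished 7th

F# A C Eb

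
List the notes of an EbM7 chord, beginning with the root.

Eb G Bb D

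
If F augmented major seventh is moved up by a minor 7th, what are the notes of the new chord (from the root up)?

Eb – G – B – D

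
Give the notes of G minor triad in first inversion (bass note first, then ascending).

G minor triad = G–B-flat–D; first inversion → third (B-flat) lowest.

B-flat  D  G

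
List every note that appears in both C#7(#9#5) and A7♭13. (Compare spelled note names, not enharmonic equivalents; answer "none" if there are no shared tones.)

C♯

C#7(#9#5) = C♯, E♯, G𝄪, B, D𝄪.
A7♭13 = A, C♯, E, G, F.
Shared: C♯.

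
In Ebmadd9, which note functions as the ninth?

Ebmadd9 is built on Eb; its 9th is a major 9th above the root.
A second above E uses the letter F, and the major 9th above Eb is F.

F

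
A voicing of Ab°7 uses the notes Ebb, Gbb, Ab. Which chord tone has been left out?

Cb

Ab°7 = Ab, Cb, Ebb, Gbb. The voicing lacks the 3rd (minor 3rd), Cb.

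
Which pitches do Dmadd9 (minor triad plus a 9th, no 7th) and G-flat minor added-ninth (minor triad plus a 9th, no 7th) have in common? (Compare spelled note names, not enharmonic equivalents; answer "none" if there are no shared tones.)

none

Dmadd9 = D, F, A, E.
G-flat minor added-ninth = Gb, Bbb, Db, Ab.
Shared: none.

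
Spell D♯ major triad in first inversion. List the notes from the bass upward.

F-double-sharp, A-sharp, D-sharp

D♯ major triad = D-sharp–F-double-sharp–A-sharp; first inversion → third (F-double-sharp) lowest.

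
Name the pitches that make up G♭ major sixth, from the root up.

Gb – Bb – Db – Eb

Root Gb, quality major sixth:
Root: Gb
Major 3rd (3rd): Bb
Perfect 5th (5th): Db
Major 6th (6th): Eb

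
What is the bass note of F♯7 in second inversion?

C#

F♯7 = F#–A#–C#–E. Second inversion → fifth in the bass = C#.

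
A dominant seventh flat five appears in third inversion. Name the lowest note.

A dominant seventh flat five = A–C#–Eb–G. Third inversion → seventh in the bass = G.

G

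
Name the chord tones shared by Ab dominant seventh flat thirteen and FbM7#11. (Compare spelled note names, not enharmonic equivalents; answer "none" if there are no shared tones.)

Ab, Eb, Fb

Ab dominant seventh flat thirteen: Ab C Eb Gb Fb
FbM7#11: Fb Ab Cb Eb Bb
Common to both → Ab, Eb, Fb.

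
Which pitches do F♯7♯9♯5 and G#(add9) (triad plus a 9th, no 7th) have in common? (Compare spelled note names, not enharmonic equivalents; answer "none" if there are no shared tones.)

F♯7♯9♯5 = F#, A#, C##, E, G##.
G#(add9) = G#, B#, D#, A#.
Shared: A#.

A#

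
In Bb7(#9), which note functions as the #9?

Bb7(#9) is built on Bb; its 9th is an augmented 9th above the root.
A second above B uses the letter C, and the augmented 9th above Bb is C#.

C#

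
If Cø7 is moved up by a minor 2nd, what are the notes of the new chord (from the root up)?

C up a minor 2nd → D♭. New chord: D♭ half-diminished seventh.
root → D♭
3rd (minor 3rd) → F♭
5th (diminished 5th) → A𝄫
7th (minor 7th) → C♭

D♭, F♭, A𝄫, C♭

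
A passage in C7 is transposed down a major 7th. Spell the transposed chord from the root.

C down a major 7th → Db. New chord: Db dominant seventh.
Db — root
F — major 3rd
Ab — perfect 5th
Cb — minor 7th

Db F Ab Cb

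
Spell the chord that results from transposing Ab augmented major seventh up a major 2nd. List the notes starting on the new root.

Bb  D  F#  A

Transposed root: Ab → Bb (major 2nd up). So we spell Bb augmented major seventh:
Root: Bb
Major 3rd (3rd): D
Augmented 5th (5th): F#
Major 7th (7th): A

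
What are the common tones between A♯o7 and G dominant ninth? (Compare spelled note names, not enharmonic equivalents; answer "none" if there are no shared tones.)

G

A♯o7 = A♯, C♯, E, G.
G dominant ninth = G, B, D, F, A.
Shared: G.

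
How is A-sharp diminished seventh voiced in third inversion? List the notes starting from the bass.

In root position, A-sharp diminished seventh is A#–C#–E–G.
Third inversion puts the seventh (G) in the bass.

G  A#  C#  E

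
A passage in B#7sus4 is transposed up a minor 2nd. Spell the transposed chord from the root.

B# up a minor 2nd → C#. New chord: C# dominant seventh suspended fourth.
root → C#
4th (perfect 4th) → F#
5th (perfect 5th) → G#
7th (minor 7th) → B

C# F# G# B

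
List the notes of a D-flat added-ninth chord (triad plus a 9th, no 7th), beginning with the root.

Db, F, Ab, Eb

D-flat added-ninth: added-ninth on Db.
- root: Db
- major 3rd: F
- perfect 5th: Ab
- major 9th: Eb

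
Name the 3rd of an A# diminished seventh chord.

Root of A# diminished seventh = A♯. The 3rd is a minor 3rd: A♯ up a minor 3rd → C♯.

C♯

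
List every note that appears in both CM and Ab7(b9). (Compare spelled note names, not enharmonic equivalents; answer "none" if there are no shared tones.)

C

CM = C, E, G.
Ab7(b9) = A♭, C, E♭, G♭, B𝄫.
Shared: C.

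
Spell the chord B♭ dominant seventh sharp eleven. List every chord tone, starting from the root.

Root B-flat, quality dominant seventh sharp eleven:
- root: B-flat
- major 3rd: D
- perfect 5th: F
- minor 7th: A-flat
- augmented 11th: E

B-flat  D  F  A-flat  E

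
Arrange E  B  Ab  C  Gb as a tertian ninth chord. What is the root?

Arranged so that each adjacent pair is a third by letter name: Ab – C – E – Gb – B.
The bottom of that stack, Ab, is the root (this is Ab dominant seventh sharp nine sharp five).

Ab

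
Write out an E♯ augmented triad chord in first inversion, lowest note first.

G##, B##, E#

In root position, E♯ augmented triad is E#–G##–B##.
First inversion puts the third (G##) in the bass.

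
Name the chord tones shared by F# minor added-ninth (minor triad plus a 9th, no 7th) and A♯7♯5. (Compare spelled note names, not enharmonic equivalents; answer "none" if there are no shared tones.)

F# minor added-ninth = F#, A, C#, G#.
A♯7♯5 = A#, C##, E##, G#.
Shared: G#.

G#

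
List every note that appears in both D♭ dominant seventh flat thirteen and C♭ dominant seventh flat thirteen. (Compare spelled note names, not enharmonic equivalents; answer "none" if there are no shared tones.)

C-flat, B-double-flat

D♭ dominant seventh flat thirteen = D-flat, F, A-flat, C-flat, B-double-flat.
C♭ dominant seventh flat thirteen = C-flat, E-flat, G-flat, B-double-flat, A-double-flat.
Shared: C-flat, B-double-flat.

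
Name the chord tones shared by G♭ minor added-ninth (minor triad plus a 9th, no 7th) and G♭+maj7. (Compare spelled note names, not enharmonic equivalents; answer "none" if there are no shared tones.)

Gb

G♭ minor added-ninth: Gb Bbb Db Ab
G♭+maj7: Gb Bb D F
Common to both → Gb.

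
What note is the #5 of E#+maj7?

E#+maj7 is built on E#; its 5th is an augmented 5th above the root.
A fifth above E uses the letter B, and the augmented 5th above E# is B##.

B##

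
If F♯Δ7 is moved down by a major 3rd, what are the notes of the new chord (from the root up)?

D, F#, A, C#

F# down a major 3rd → D. New chord: D major seventh.
- root: D
- major 3rd: F#
- perfect 5th: A
- major 7th: C#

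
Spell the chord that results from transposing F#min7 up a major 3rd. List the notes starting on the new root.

A#  C#  E#  G#

Transposed root: F# → A# (major 3rd up). So we spell A# minor seventh:
A# — root
C# — minor 3rd
E# — perfect 5th
G# — minor 7th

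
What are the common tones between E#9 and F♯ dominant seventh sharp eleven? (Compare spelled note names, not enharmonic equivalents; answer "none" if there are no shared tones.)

B#

E#9 = E#, G##, B#, D#, F##.
F♯ dominant seventh sharp eleven = F#, A#, C#, E, B#.
Shared: B#.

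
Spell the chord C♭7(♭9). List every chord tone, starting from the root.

Cb, Eb, Gb, Bbb, Dbb

C♭7(♭9): dominant seventh flat nine on Cb.
root → Cb
3rd (major 3rd) → Eb
5th (perfect 5th) → Gb
7th (minor 7th) → Bbb
9th (minor 9th) → Dbb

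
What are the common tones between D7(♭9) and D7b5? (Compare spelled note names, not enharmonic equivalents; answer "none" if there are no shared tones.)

D7(♭9) = D, F#, A, C, Eb.
D7b5 = D, F#, Ab, C.
Shared: D, F#, C.

D, F#, C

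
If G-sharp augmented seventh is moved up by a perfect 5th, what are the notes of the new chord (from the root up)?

D-sharp F-double-sharp A-double-sharp C-sharp

A perfect 5th up from G-sharp is D-sharp, so the new chord is D-sharp augmented seventh.
- root: D-sharp
- major 3rd: F-double-sharp
- augmented 5th: A-double-sharp
- minor 7th: C-sharp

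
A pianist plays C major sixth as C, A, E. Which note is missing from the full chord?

G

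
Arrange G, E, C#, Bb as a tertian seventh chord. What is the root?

Stacking in thirds gives C# – E – G – Bb, so C# is the root — C# diminished seventh.

C#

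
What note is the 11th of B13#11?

Root of B13#11 = B. The 11th is an augmented 11th: B up an augmented 11th → E#.

E#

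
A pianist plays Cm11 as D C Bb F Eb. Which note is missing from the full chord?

The full Cm11 chord is C, Eb, G, Bb, D, F.
Comparing with the voicing, the perfect 5th (5th) — G — is absent.

G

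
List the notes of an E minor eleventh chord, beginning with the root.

E G B D F-sharp A

E minor eleventh is a minor eleventh built on E.
Root: E
Minor 3rd (3rd): G
Perfect 5th (5th): B
Minor 7th (7th): D
Major 9th (9th): F-sharp
Perfect 11th (11th): A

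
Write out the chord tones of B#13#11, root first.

B#13#11: dominant thirteenth sharp eleven on B#.
root → B#
3rd (major 3rd) → D##
5th (perfect 5th) → F##
7th (minor 7th) → A#
9th (major 9th) → C##
11th (augmented 11th) → E##
13th (major 13th) → G##

B#, D##, F##, A#, C##, E##, G##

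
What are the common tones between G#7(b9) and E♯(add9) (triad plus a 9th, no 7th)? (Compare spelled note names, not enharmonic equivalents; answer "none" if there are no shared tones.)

B#

G#7(b9) = G#, B#, D#, F#, A.
E♯(add9) = E#, G##, B#, F##.
Shared: B#.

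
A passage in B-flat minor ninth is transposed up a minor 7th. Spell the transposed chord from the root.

Ab, Cb, Eb, Gb, Bb

A minor 7th up from Bb is Ab, so the new chord is Ab minor ninth.
root → Ab
3rd (minor 3rd) → Cb
5th (perfect 5th) → Eb
7th (minor 7th) → Gb
9th (major 9th) → Bb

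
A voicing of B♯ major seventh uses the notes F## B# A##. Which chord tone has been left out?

D##

The full B♯ major seventh chord is B#, D##, F##, A##.
Comparing with the voicing, the major 3rd (3rd) — D## — is absent.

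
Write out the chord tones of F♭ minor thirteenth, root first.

Root F-flat, quality minor thirteenth:
- root: F-flat
- minor 3rd: A-double-flat
- perfect 5th: C-flat
- minor 7th: E-double-flat
- major 9th: G-flat
- perfect 11th: B-double-flat
- major 13th: D-flat

F-flat  A-double-flat  C-flat  E-double-flat  G-flat  B-double-flat  D-flat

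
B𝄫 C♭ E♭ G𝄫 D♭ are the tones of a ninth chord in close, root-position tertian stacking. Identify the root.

Stacking in thirds gives C♭ – E♭ – G𝄫 – B𝄫 – D♭, so C♭ is the root — C♭ dominant ninth flat five.

C♭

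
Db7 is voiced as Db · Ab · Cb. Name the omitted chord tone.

The full Db7 chord is Db, F, Ab, Cb.
Comparing with the voicing, the major 3rd (3rd) — F — is absent.

F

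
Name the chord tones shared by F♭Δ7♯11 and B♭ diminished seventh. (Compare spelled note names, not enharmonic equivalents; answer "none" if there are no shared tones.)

Fb – Bb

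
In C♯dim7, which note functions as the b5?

Root of C♯dim7 = C#. The 5th is a diminished 5th: C# up a diminished 5th → G.

G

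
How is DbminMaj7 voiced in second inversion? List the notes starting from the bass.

Ab – C – Db – Fb

DbminMaj7 = Db–Fb–Ab–C; second inversion → fifth (Ab) lowest.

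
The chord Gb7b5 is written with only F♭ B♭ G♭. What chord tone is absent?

Gb7b5 = G♭, B♭, D𝄫, F♭. The voicing lacks the 5th (diminished 5th), D𝄫.

D𝄫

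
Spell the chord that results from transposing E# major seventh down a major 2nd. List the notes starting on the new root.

D# – F## – A# – C##

E# down a major 2nd → D#. New chord: D# major seventh.
Root: D#
Major 3rd (3rd): F##
Perfect 5th (5th): A#
Major 7th (7th): C##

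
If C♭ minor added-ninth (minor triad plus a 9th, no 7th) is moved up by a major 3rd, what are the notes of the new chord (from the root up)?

E-flat G-flat B-flat F

A major 3rd up from C-flat is E-flat, so the new chord is E-flat minor added-ninth.
root → E-flat
3rd (minor 3rd) → G-flat
5th (perfect 5th) → B-flat
9th (major 9th) → F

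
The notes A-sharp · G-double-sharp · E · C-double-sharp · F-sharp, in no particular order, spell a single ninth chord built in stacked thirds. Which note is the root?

F-sharp

Stacking in thirds gives F-sharp – A-sharp – C-double-sharp – E – G-double-sharp, so F-sharp is the root — F-sharp dominant seventh sharp nine sharp five.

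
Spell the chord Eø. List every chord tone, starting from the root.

E – G – Bb – D

Root E, quality half-diminished seventh:
- root: E
- minor 3rd: G
- diminished 5th: Bb
- minor 7th: D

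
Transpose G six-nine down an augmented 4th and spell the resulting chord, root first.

Transposed root: G → Db (augmented 4th down). So we spell Db six-nine:
- root: Db
- major 3rd: F
- perfect 5th: Ab
- major 6th: Bb
- major 9th: Eb

Db F Ab Bb Eb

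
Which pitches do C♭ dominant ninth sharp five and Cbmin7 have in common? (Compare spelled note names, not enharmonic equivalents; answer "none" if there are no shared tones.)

C♭ dominant ninth sharp five: Cb Eb G Bbb Db
Cbmin7: Cb Ebb Gb Bbb
Common to both → Cb, Bbb.

Cb – Bbb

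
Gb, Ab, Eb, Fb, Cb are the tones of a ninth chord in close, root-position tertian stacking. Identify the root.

Arranged so that each adjacent pair is a third by letter name: Fb – Ab – Cb – Eb – Gb.
The bottom of that stack, Fb, is the root (this is Fb major ninth).

Fb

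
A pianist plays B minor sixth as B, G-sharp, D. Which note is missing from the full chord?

The full B minor sixth chord is B, D, F-sharp, G-sharp.
Comparing with the voicing, the perfect 5th (5th) — F-sharp — is absent.

F-sharp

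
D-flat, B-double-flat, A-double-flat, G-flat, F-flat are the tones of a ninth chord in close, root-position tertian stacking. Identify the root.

G-flat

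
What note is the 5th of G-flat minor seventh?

G-flat minor seventh is built on G♭; its 5th is a perfect 5th above the root.
A fifth above G uses the letter D, and the perfect 5th above G♭ is D♭.

D♭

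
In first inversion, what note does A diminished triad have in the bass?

C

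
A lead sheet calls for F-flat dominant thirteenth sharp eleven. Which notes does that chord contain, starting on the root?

F♭, A♭, C♭, E𝄫, G♭, B♭, D♭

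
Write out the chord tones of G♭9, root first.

G♭9: dominant ninth on Gb.
Gb — root
Bb — major 3rd
Db — perfect 5th
Fb — minor 7th
Ab — major 9th

Gb, Bb, Db, Fb, Ab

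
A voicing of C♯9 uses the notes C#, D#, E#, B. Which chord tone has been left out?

G#

C♯9 = C#, E#, G#, B, D#. The voicing lacks the 5th (perfect 5th), G#.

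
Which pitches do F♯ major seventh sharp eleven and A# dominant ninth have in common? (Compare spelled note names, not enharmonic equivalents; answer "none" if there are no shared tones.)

A-sharp, E-sharp, B-sharp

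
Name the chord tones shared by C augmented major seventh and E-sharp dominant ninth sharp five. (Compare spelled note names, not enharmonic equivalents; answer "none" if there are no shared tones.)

C augmented major seventh: C E G-sharp B
E-sharp dominant ninth sharp five: E-sharp G-double-sharp B-double-sharp D-sharp F-double-sharp
Common to both → none.

none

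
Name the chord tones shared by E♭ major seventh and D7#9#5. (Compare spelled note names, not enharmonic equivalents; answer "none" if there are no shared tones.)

E♭ major seventh: Eb G Bb D
D7#9#5: D F# A# C E#
Common to both → D.

D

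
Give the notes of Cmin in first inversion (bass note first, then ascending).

In root position, Cmin is C–Eb–G.
First inversion puts the third (Eb) in the bass.

Eb G C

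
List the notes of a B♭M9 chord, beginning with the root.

Root Bb, quality major ninth:
root → Bb
3rd (major 3rd) → D
5th (perfect 5th) → F
7th (major 7th) → A
9th (major 9th) → C

Bb – D – F – A – C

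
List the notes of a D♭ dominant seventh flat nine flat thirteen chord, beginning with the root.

Db, F, Ab, Cb, Ebb, Bbb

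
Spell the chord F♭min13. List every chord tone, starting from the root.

F♭min13: minor thirteenth on Fb.
- root: Fb
- minor 3rd: Abb
- perfect 5th: Cb
- minor 7th: Ebb
- major 9th: Gb
- perfect 11th: Bbb
- major 13th: Db

Fb – Abb – Cb – Ebb – Gb – Bbb – Db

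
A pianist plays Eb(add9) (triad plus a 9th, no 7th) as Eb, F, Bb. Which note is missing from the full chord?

The full Eb(add9) chord is Eb, G, Bb, F.
Comparing with the voicing, the major 3rd (3rd) — G — is absent.

G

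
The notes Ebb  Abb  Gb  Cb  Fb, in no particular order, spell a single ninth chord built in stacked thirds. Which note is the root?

Stacking in thirds gives Fb – Abb – Cb – Ebb – Gb, so Fb is the root — Fb minor ninth.

Fb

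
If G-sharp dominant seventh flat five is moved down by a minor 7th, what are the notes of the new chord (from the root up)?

Transposed root: G# → A# (minor 7th down). So we spell A# dominant seventh flat five:
- root: A#
- major 3rd: C##
- diminished 5th: E
- minor 7th: G#

A#  C##  E  G#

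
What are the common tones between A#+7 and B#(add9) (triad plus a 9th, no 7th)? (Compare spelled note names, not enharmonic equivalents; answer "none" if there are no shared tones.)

C##

A#+7: A# C## E## G#
B#(add9): B# D## F## C##
Common to both → C##.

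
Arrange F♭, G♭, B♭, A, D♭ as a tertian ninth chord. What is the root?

Stacking in thirds gives G♭ – B♭ – D♭ – F♭ – A, so G♭ is the root — G♭ dominant seventh sharp nine.

G♭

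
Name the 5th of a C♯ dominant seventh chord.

C♯ dominant seventh is built on C#; its 5th is a perfect 5th above the root.
A fifth above C uses the letter G, and the perfect 5th above C# is G#.

G#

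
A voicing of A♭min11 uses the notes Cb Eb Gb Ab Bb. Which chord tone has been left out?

The full A♭min11 chord is Ab, Cb, Eb, Gb, Bb, Db.
Comparing with the voicing, the perfect 11th (11th) — Db — is absent.

Db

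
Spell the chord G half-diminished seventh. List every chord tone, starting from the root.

G  B♭  D♭  F

Root G, quality half-diminished seventh:
- root: G
- minor 3rd: B♭
- diminished 5th: D♭
- minor 7th: F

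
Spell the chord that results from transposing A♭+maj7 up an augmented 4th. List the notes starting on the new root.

Transposed root: Ab → D (augmented 4th up). So we spell D augmented major seventh:
- root: D
- major 3rd: F#
- augmented 5th: A#
- major 7th: C#

D, F#, A#, C#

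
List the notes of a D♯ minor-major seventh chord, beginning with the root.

D♯ minor-major seventh is a minor-major seventh built on D-sharp.
root → D-sharp
3rd (minor 3rd) → F-sharp
5th (perfect 5th) → A-sharp
7th (major 7th) → C-double-sharp

D-sharp, F-sharp, A-sharp, C-double-sharp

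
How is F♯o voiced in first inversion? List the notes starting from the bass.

A – C – F#

In root position, F♯o is F#–A–C.
First inversion puts the third (A) in the bass.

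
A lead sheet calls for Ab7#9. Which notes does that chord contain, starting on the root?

Ab, C, Eb, Gb, B

Ab7#9 is a dominant seventh sharp nine built on Ab.
- root: Ab
- major 3rd: C
- perfect 5th: Eb
- minor 7th: Gb
- augmented 9th: B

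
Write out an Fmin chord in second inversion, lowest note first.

C, F, A♭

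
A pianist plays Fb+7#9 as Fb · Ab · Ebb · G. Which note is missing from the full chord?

Fb+7#9 = Fb, Ab, C, Ebb, G. The voicing lacks the 5th (augmented 5th), C.

C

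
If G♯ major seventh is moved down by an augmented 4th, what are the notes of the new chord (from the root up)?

D F♯ A C♯

G♯ down an augmented 4th → D. New chord: D major seventh.
root → D
3rd (major 3rd) → F♯
5th (perfect 5th) → A
7th (major 7th) → C♯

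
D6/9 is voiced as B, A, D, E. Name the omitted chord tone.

The full D6/9 chord is D, F#, A, B, E.
Comparing with the voicing, the major 3rd (3rd) — F# — is absent.

F#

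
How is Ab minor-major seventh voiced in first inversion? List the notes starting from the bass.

Ab minor-major seventh = A-flat–C-flat–E-flat–G; first inversion → third (C-flat) lowest.

C-flat, E-flat, G, A-flat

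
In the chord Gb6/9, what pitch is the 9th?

Gb6/9 is built on G♭; its 9th is a major 9th above the root.
A second above G uses the letter A, and the major 9th above G♭ is A♭.

A♭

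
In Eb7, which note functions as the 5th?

Bb

Eb7 is built on Eb; its 5th is a perfect 5th above the root.
A fifth above E uses the letter B, and the perfect 5th above Eb is Bb.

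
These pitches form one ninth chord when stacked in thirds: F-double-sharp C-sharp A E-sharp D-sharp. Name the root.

D-sharp

Arranged so that each adjacent pair is a third by letter name: D-sharp – F-double-sharp – A – C-sharp – E-sharp.
The bottom of that stack, D-sharp, is the root (this is D-sharp dominant ninth flat five).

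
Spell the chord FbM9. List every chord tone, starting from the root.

FbM9 is a major ninth built on F♭.
F♭ — root
A♭ — major 3rd
C♭ — perfect 5th
E♭ — major 7th
G♭ — major 9th

F♭, A♭, C♭, E♭, G♭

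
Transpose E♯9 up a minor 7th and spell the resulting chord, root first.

E# up a minor 7th → D#. New chord: D# dominant ninth.
- root: D#
- major 3rd: F##
- perfect 5th: A#
- minor 7th: C#
- major 9th: E#

D# – F## – A# – C# – E#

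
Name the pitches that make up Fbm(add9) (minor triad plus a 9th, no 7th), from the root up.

Fbm(add9) is a minor added-ninth built on F♭.
- root: F♭
- minor 3rd: A𝄫
- perfect 5th: C♭
- major 9th: G♭

F♭, A𝄫, C♭, G♭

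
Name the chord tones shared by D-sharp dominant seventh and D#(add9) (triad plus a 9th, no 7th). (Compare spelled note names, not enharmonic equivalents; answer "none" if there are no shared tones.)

D-sharp dominant seventh: D# F## A# C#
D#(add9): D# F## A# E#
Common to both → D#, F##, A#.

D# – F## – A#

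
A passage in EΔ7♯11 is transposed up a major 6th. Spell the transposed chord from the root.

E up a major 6th → C#. New chord: C# major seventh sharp eleven.
C# — root
E# — major 3rd
G# — perfect 5th
B# — major 7th
F## — augmented 11th

C# E# G# B# F##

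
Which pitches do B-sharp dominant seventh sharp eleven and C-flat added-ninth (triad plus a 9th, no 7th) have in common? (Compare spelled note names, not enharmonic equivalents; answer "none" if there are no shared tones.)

none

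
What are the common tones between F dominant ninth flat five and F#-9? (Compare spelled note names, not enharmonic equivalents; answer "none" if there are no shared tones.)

F dominant ninth flat five: F A Cb Eb G
F#-9: F# A C# E G#
Common to both → A.

A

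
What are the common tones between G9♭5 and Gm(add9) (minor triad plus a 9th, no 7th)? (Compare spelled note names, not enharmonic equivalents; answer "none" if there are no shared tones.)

G A

G9♭5 = G, B, Db, F, A.
Gm(add9) = G, Bb, D, A.
Shared: G, A.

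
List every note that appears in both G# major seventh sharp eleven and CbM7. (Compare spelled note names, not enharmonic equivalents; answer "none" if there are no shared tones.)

G# major seventh sharp eleven: G# B# D# F## C##
CbM7: Cb Eb Gb Bb
Common to both → none.

none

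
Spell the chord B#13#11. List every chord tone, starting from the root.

B♯, D𝄪, F𝄪, A♯, C𝄪, E𝄪, G𝄪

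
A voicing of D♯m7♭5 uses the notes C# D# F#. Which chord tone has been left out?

D♯m7♭5 = D#, F#, A, C#. The voicing lacks the 5th (diminished 5th), A.

A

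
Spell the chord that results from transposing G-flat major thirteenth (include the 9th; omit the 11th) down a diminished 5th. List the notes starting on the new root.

C E G B D A

A diminished 5th down from Gb is C, so the new chord is C major thirteenth.
- root: C
- major 3rd: E
- perfect 5th: G
- major 7th: B
- major 9th: D
- major 13th: A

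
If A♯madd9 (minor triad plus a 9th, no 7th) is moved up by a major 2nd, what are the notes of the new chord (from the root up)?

Transposed root: A♯ → B♯ (major 2nd up). So we spell B♯ minor added-ninth:
B♯ — root
D♯ — minor 3rd
F𝄪 — perfect 5th
C𝄪 — major 9th

B♯ – D♯ – F𝄪 – C𝄪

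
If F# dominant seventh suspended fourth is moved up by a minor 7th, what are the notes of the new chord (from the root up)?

E, A, B, D

Transposed root: F# → E (minor 7th up). So we spell E dominant seventh suspended fourth:
root → E
4th (perfect 4th) → A
5th (perfect 5th) → B
7th (minor 7th) → D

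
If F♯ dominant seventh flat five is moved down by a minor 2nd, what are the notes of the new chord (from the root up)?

E-sharp, G-double-sharp, B, D-sharp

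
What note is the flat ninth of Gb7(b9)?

Gb7(b9) is built on Gb; its 9th is a minor 9th above the root.
A second above G uses the letter A, and the minor 9th above Gb is Abb.

Abb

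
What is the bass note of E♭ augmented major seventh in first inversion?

G

E♭ augmented major seventh = E-flat–G–B–D. First inversion → third in the bass = G.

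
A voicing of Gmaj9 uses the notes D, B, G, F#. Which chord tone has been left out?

Gmaj9 = G, B, D, F#, A. The voicing lacks the 9th (major 9th), A.

A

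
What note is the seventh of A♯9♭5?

Root of A♯9♭5 = A#. The 7th is a minor 7th: A# up a minor 7th → G#.

G#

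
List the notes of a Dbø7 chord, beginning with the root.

Dbø7 is a half-diminished seventh built on Db.
- root: Db
- minor 3rd: Fb
- diminished 5th: Abb
- minor 7th: Cb

Db, Fb, Abb, Cb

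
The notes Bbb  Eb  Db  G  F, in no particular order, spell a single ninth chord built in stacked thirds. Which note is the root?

Eb

Arranged so that each adjacent pair is a third by letter name: Eb – G – Bbb – Db – F.
The bottom of that stack, Eb, is the root (this is Eb dominant ninth flat five).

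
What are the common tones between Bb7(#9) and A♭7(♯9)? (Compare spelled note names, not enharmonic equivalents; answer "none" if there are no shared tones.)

Bb7(#9) = B♭, D, F, A♭, C♯.
A♭7(♯9) = A♭, C, E♭, G♭, B.
Shared: A♭.

A♭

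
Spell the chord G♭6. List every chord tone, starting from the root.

G♭, B♭, D♭, E♭

G♭6 is a major sixth built on G♭.
Root: G♭
Major 3rd (3rd): B♭
Perfect 5th (5th): D♭
Major 6th (6th): E♭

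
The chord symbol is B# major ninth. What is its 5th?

Root of B# major ninth = B-sharp. The 5th is a perfect 5th: B-sharp up a perfect 5th → F-double-sharp.

F-double-sharp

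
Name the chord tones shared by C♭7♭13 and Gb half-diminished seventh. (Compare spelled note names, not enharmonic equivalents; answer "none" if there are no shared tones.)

Gb, Bbb

C♭7♭13 = Cb, Eb, Gb, Bbb, Abb.
Gb half-diminished seventh = Gb, Bbb, Dbb, Fb.
Shared: Gb, Bbb.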